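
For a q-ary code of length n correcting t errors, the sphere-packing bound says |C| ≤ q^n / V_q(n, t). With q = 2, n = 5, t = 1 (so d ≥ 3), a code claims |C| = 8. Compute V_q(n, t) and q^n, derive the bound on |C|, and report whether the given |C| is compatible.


V_q(n, t) = 6, q^n = 32, Hamming bound = 5, |C| = 8 > bound (violated).

Step 1: Compute V_q(n, t) = Σ_{j=0}^1 C(n, j) (q−1)^j.
  j = 0: C(5,0)·(1)^0 = 1·1 = 1.
  j = 1: C(5,1)·(1)^1 = 5·1 = 5.
  V_q(n, t) = 1 + 5 = 6.
Step 2: q^n = 2^5 = 32.
Step 3: Hamming bound ⌊q^n / V_q(n,t)⌋ = ⌊32/6⌋ = 5.
Step 4: Compare |C| = 8 to 5: violated.
The claimed |C| lies above the Hamming bound, so no 2-ary code of length 5 with d ≥ 3 can have 8 codewords.


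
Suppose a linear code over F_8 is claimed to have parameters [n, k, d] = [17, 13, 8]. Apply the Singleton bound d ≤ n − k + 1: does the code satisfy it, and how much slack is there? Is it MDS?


Singleton RHS = n − k + 1 = 5, slack = -3, bound violated (no such code; not MDS).

Singleton bound: d ≤ n − k + 1.
Here n = 17, k = 13, so n − k + 1 = 5.
Given d = 8, check d ≤ 5: NO.
Slack = (n − k + 1) − d = -3.
The slack is negative: d = 8 exceeds n − k + 1 = 5 by 3, so the Singleton bound is violated and no linear [17, 13, 8]_8 code can exist. In particular it is not MDS (MDS requires d = n − k + 1 exactly).
Description: the claimed parameters are [17, 13, 8]_8; such a code would be impossible (violates the Singleton bound).


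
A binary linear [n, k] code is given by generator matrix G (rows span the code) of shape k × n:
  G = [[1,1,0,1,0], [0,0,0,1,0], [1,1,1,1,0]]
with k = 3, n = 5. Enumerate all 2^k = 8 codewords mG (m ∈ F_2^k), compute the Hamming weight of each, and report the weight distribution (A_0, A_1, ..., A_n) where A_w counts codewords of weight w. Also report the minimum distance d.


Weight distribution: A_0 = 1, A_1 = 2, A_2 = 2, A_3 = 2, A_4 = 1. Minimum distance d = 1.

Enumerate all 2^3 = 8 messages m ∈ F_2^3.
For each, compute codeword c = mG in F_2^5, then tally its weight.
  m = 000 → c = 00000, weight = 0.
  m = 100 → c = 11010, weight = 3.
  m = 010 → c = 00010, weight = 1.
  m = 110 → c = 11000, weight = 2.
  m = 001 → c = 11110, weight = 4.
  m = 101 → c = 00100, weight = 1.
  m = 011 → c = 11100, weight = 3.
  m = 111 → c = 00110, weight = 2.
Tally weights:
  weight 0: 1 codewords.
  weight 1: 2 codewords.
  weight 2: 2 codewords.
  weight 3: 2 codewords.
  weight 4: 1 codewords.
Minimum distance d = smallest w > 0 with A_w > 0 = 1.
Sanity: Σ A_w = 8 = 2^3 = 8 ✓.


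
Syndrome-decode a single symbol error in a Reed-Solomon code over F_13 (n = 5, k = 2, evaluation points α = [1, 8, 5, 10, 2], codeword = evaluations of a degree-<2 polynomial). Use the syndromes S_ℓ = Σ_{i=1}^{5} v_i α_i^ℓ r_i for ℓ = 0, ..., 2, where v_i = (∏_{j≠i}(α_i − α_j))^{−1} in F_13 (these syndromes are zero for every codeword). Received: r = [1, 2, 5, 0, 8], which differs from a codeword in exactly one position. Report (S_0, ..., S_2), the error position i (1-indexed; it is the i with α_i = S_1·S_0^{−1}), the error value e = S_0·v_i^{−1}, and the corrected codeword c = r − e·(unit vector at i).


S = (1, 1, 1), error at position 1, error magnitude e = 5, c = [9, 2, 5, 0, 8].

Step 1: column multipliers v_i = (∏_{j≠i}(α_i − α_j))^{−1} mod 13.
  i = 1 (α = 1): (1−8)(1−5)(1−10)(1−2) = (−7)·(−4)·(−9)·(−1) = 252 ≡ 5, so v_1 = 5^{−1} = 8 (mod 13).
  i = 2 (α = 8): (8−1)(8−5)(8−10)(8−2) = 7·3·(−2)·6 = −252 ≡ 8, so v_2 = 8^{−1} = 5 (mod 13).
  i = 3 (α = 5): (5−1)(5−8)(5−10)(5−2) = 4·(−3)·(−5)·3 = 180 ≡ 11, so v_3 = 11^{−1} = 6 (mod 13).
  i = 4 (α = 10): (10−1)(10−8)(10−5)(10−2) = 9·2·5·8 = 720 ≡ 5, so v_4 = 5^{−1} = 8 (mod 13).
  i = 5 (α = 2): (2−1)(2−8)(2−5)(2−10) = 1·(−6)·(−3)·(−8) = −144 ≡ 12, so v_5 = 12^{−1} = 12 (mod 13).
  v = [8, 5, 6, 8, 12].
Step 2: syndromes of r = [1, 2, 5, 0, 8] (all sums mod 13).
  S_0 = Σ v_i r_i = 8·1 + 5·2 + 6·5 + 8·0 + 12·8 = 144 ≡ 1.
  S_1 = Σ v_i α_i r_i = 8·1·1 + 5·8·2 + 6·5·5 + 8·10·0 + 12·2·8 = 430 ≡ 1.
  α_i^2 mod 13 = [1, 12, 12, 9, 4].
  S_2 = Σ v_i α_i^2 r_i = 8·1·1 + 5·12·2 + 6·12·5 + 8·9·0 + 12·4·8 = 872 ≡ 1.
  S = (1, 1, 1) ≠ 0, so r is not a codeword (an error is present).
Step 3: locate the error. For a single error e at position i, S_ℓ = v_i·e·α_i^ℓ, so α_err = S_1/S_0.
  S_0^{−1} = 1^{−1} = 1 (mod 13), so α_err = 1·1 = 1 ≡ 1 = α_1. Error position i = 1.
  Consistency check: S_2/S_1 = 1·1 = 1 ≡ 1 = α_err ✓ (single-error assumption holds).
Step 4: error magnitude e = S_0/v_1 = S_0·∏_{j≠1}(α_1 − α_j) = 1·5 = 5 ≡ 5 (mod 13).
Step 5: correct position 1: c_1 = r_1 − e = 1 − 5 ≡ 9 (mod 13). Hence c = [9, 2, 5, 0, 8].
  Check: interpolating c through the α_i gives m(x) = 10 + 12·x (degree < 2) with m(α_i) = c_i for every i, so c is indeed a codeword.


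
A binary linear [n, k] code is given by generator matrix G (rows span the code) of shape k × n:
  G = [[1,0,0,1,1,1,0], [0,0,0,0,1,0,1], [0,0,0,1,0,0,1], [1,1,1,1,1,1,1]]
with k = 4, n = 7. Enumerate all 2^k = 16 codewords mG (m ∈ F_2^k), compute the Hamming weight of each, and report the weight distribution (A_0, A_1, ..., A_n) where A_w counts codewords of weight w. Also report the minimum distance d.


Weight distribution: A_0 = 1, A_2 = 4, A_3 = 3, A_4 = 3, A_5 = 4, A_7 = 1. Minimum distance d = 2.

Enumerate all 2^4 = 16 messages m ∈ F_2^4.
For each, compute codeword c = mG in F_2^7, then tally its weight.
  m = 0000 → c = 0000000, weight = 0.
  m = 1000 → c = 1001110, weight = 4.
  m = 0100 → c = 0000101, weight = 2.
  m = 1100 → c = 1001011, weight = 4.
  m = 0010 → c = 0001001, weight = 2.
  m = 1010 → c = 1000111, weight = 4.
  m = 0110 → c = 0001100, weight = 2.
  m = 1110 → c = 1000010, weight = 2.
  m = 0001 → c = 1111111, weight = 7.
  m = 1001 → c = 0110001, weight = 3.
  m = 0101 → c = 1111010, weight = 5.
  m = 1101 → c = 0110100, weight = 3.
  m = 0011 → c = 1110110, weight = 5.
  m = 1011 → c = 0111000, weight = 3.
  m = 0111 → c = 1110011, weight = 5.
  m = 1111 → c = 0111101, weight = 5.
Tally weights:
  weight 0: 1 codewords.
  weight 2: 4 codewords.
  weight 3: 3 codewords.
  weight 4: 3 codewords.
  weight 5: 4 codewords.
  weight 7: 1 codewords.
Minimum distance d = smallest w > 0 with A_w > 0 = 2.
Sanity: Σ A_w = 16 = 2^4 = 16 ✓.


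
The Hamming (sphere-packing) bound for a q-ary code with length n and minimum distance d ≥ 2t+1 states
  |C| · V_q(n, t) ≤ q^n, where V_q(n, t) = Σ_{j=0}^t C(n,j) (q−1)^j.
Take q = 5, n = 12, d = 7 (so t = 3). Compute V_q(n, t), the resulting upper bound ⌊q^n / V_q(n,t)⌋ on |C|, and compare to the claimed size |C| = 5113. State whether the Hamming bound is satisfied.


V_q(n, t) = 15185, q^n = 244140625, Hamming bound = 16077, |C| = 5113 ≤ bound (satisfied).

Step 1: Compute V_q(n, t) = Σ_{j=0}^3 C(n, j) (q−1)^j.
  j = 0: C(12,0)·(4)^0 = 1·1 = 1.
  j = 1: C(12,1)·(4)^1 = 12·4 = 48.
  j = 2: C(12,2)·(4)^2 = 66·16 = 1056.
  j = 3: C(12,3)·(4)^3 = 220·64 = 14080.
  V_q(n, t) = 1 + 48 + 1056 + 14080 = 15185.
Step 2: q^n = 5^12 = 244140625.
Step 3: Hamming bound ⌊q^n / V_q(n,t)⌋ = ⌊244140625/15185⌋ = 16077.
Step 4: Compare |C| = 5113 to 16077: satisfied.
The claimed |C| lies below the Hamming bound.


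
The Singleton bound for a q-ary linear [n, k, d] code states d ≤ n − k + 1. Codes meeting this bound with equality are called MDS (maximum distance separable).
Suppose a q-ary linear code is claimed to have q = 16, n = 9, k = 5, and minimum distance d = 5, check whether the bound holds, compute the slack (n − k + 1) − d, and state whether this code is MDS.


Singleton RHS = n − k + 1 = 5, slack = 0, bound satisfied, MDS.

Singleton bound: d ≤ n − k + 1.
Here n = 9, k = 5, so n − k + 1 = 5.
Given d = 5, check d ≤ 5: YES.
Slack = (n − k + 1) − d = 0.
The code is MDS (slack = 0).
Description: the claimed parameters are [9, 5, 5]_16; such a code would be MDS (meets Singleton bound).


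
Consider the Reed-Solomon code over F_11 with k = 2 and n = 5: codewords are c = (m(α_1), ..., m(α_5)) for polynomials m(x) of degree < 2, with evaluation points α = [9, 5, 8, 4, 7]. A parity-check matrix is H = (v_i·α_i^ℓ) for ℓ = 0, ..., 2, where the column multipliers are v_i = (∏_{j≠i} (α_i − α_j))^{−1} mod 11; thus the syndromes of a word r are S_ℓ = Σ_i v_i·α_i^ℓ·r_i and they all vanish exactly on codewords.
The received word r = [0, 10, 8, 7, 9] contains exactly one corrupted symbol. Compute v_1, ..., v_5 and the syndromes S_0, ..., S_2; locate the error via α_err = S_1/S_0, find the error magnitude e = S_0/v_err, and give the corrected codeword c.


S = (4, 6, 9), error at position 5, error magnitude e = 4, c = [0, 10, 8, 7, 5].

Step 1: column multipliers v_i = (∏_{j≠i}(α_i − α_j))^{−1} mod 11.
  i = 1 (α = 9): (9−5)(9−8)(9−4)(9−7) = 4·1·5·2 = 40 ≡ 7, so v_1 = 7^{−1} = 8 (mod 11).
  i = 2 (α = 5): (5−9)(5−8)(5−4)(5−7) = (−4)·(−3)·1·(−2) = −24 ≡ 9, so v_2 = 9^{−1} = 5 (mod 11).
  i = 3 (α = 8): (8−9)(8−5)(8−4)(8−7) = (−1)·3·4·1 = −12 ≡ 10, so v_3 = 10^{−1} = 10 (mod 11).
  i = 4 (α = 4): (4−9)(4−5)(4−8)(4−7) = (−5)·(−1)·(−4)·(−3) = 60 ≡ 5, so v_4 = 5^{−1} = 9 (mod 11).
  i = 5 (α = 7): (7−9)(7−5)(7−8)(7−4) = (−2)·2·(−1)·3 = 12 ≡ 1, so v_5 = 1^{−1} = 1 (mod 11).
  v = [8, 5, 10, 9, 1].
Step 2: syndromes of r = [0, 10, 8, 7, 9] (all sums mod 11).
  S_0 = Σ v_i r_i = 8·0 + 5·10 + 10·8 + 9·7 + 1·9 = 202 ≡ 4.
  S_1 = Σ v_i α_i r_i = 8·9·0 + 5·5·10 + 10·8·8 + 9·4·7 + 1·7·9 = 1205 ≡ 6.
  α_i^2 mod 11 = [4, 3, 9, 5, 5].
  S_2 = Σ v_i α_i^2 r_i = 8·4·0 + 5·3·10 + 10·9·8 + 9·5·7 + 1·5·9 = 1230 ≡ 9.
  S = (4, 6, 9) ≠ 0, so r is not a codeword (an error is present).
Step 3: locate the error. For a single error e at position i, S_ℓ = v_i·e·α_i^ℓ, so α_err = S_1/S_0.
  S_0^{−1} = 4^{−1} = 3 (mod 11), so α_err = 6·3 = 18 ≡ 7 = α_5. Error position i = 5.
  Consistency check: S_2/S_1 = 9·2 = 18 ≡ 7 = α_err ✓ (single-error assumption holds).
Step 4: error magnitude e = S_0/v_5 = S_0·∏_{j≠5}(α_5 − α_j) = 4·1 = 4 ≡ 4 (mod 11).
Step 5: correct position 5: c_5 = r_5 − e = 9 − 4 ≡ 5 (mod 11). Hence c = [0, 10, 8, 7, 5].
  Check: interpolating c through the α_i gives m(x) = 6 + 3·x (degree < 2) with m(α_i) = c_i for every i, so c is indeed a codeword.


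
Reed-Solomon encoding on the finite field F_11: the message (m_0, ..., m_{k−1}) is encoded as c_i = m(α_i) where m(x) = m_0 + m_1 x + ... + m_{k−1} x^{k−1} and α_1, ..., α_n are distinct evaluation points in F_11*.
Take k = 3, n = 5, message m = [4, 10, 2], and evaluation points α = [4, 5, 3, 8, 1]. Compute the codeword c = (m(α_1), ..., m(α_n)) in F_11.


c = [10, 5, 8, 3, 5]

Message polynomial: m(x) = 4 + 10·x + 2·x^2 (mod 11).
For each evaluation point α_i, compute m(α_i) mod 11:
  α_1 = 4: Horner steps 2 → 7 → 10, so m(4) = 10.
  α_2 = 5: Horner steps 2 → 9 → 5, so m(5) = 5.
  α_3 = 3: Horner steps 2 → 5 → 8, so m(3) = 8.
  α_4 = 8: Horner steps 2 → 4 → 3, so m(8) = 3.
  α_5 = 1: Horner steps 2 → 1 → 5, so m(1) = 5.
Codeword c = [10, 5, 8, 3, 5] ∈ F_11^5.


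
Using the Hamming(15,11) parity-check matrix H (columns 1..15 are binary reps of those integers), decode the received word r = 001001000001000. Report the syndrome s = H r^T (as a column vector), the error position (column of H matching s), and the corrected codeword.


s = (1, 0, 0, 1)^T, error position = 9, corrected codeword c = 001001001001000

Compute s = H r^T mod 2 one row at a time:
  s_1 = 0 + 0 + 0 + 0 + 1 + 0 + 0 + 0 = 1 ≡ 1 (mod 2).
  s_2 = 0 + 0 + 1 + 0 + 1 + 0 + 0 + 0 = 2 ≡ 0 (mod 2).
  s_3 = 0 + 1 + 1 + 0 + 0 + 0 + 0 + 0 = 2 ≡ 0 (mod 2).
  s_4 = 0 + 1 + 0 + 0 + 0 + 0 + 0 + 0 = 1 ≡ 1 (mod 2).
s = (1, 0, 0, 1)^T — this equals column 9 of H (binary 1001), so error is at position 9.
Correct: flip bit 9 of r = 001001000001000 to get c = 001001001001000.


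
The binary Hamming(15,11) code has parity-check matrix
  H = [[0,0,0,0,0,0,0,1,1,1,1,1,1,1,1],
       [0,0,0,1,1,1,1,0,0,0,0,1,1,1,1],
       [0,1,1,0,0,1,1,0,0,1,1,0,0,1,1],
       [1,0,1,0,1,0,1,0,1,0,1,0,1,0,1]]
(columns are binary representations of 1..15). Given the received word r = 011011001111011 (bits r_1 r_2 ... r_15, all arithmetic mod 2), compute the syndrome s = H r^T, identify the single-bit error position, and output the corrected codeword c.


s = (0, 1, 1, 1)^T, error position = 7, corrected codeword c = 011011101111011

Compute s = H r^T mod 2 one row at a time:
  s_1 = 0 + 1 + 1 + 1 + 1 + 0 + 1 + 1 = 6 ≡ 0 (mod 2).
  s_2 = 0 + 1 + 1 + 0 + 1 + 0 + 1 + 1 = 5 ≡ 1 (mod 2).
  s_3 = 1 + 1 + 1 + 0 + 1 + 1 + 1 + 1 = 7 ≡ 1 (mod 2).
  s_4 = 0 + 1 + 1 + 0 + 1 + 1 + 0 + 1 = 5 ≡ 1 (mod 2).
s = (0, 1, 1, 1)^T — this equals column 7 of H (binary 0111), so error is at position 7.
Correct: flip bit 7 of r = 011011001111011 to get c = 011011101111011.


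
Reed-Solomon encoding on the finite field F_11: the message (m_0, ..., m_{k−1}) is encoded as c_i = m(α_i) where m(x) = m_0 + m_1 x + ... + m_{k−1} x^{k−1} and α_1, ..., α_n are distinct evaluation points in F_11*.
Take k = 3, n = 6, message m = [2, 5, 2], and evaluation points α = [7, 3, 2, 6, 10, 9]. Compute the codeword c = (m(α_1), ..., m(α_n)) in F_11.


c = [3, 2, 9, 5, 10, 0]

Message polynomial: m(x) = 2 + 5·x + 2·x^2 (mod 11).
For each evaluation point α_i, compute m(α_i) mod 11:
  α_1 = 7: Horner steps 2 → 8 → 3, so m(7) = 3.
  α_2 = 3: Horner steps 2 → 0 → 2, so m(3) = 2.
  α_3 = 2: Horner steps 2 → 9 → 9, so m(2) = 9.
  α_4 = 6: Horner steps 2 → 6 → 5, so m(6) = 5.
  α_5 = 10: Horner steps 2 → 3 → 10, so m(10) = 10.
  α_6 = 9: Horner steps 2 → 1 → 0, so m(9) = 0.
Codeword c = [3, 2, 9, 5, 10, 0] ∈ F_11^6.


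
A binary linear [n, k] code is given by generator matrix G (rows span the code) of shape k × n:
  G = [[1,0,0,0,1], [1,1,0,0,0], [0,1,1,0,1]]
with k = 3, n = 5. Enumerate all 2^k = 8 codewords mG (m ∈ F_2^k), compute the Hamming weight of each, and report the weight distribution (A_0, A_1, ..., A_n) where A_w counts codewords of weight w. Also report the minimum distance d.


Weight distribution: A_0 = 1, A_1 = 1, A_2 = 3, A_3 = 3. Minimum distance d = 1.

Enumerate all 2^3 = 8 messages m ∈ F_2^3.
For each, compute codeword c = mG in F_2^5, then tally its weight.
  m = 000 → c = 00000, weight = 0.
  m = 100 → c = 10001, weight = 2.
  m = 010 → c = 11000, weight = 2.
  m = 110 → c = 01001, weight = 2.
  m = 001 → c = 01101, weight = 3.
  m = 101 → c = 11100, weight = 3.
  m = 011 → c = 10101, weight = 3.
  m = 111 → c = 00100, weight = 1.
Tally weights:
  weight 0: 1 codewords.
  weight 1: 1 codewords.
  weight 2: 3 codewords.
  weight 3: 3 codewords.
Minimum distance d = smallest w > 0 with A_w > 0 = 1.
Sanity: Σ A_w = 8 = 2^3 = 8 ✓.


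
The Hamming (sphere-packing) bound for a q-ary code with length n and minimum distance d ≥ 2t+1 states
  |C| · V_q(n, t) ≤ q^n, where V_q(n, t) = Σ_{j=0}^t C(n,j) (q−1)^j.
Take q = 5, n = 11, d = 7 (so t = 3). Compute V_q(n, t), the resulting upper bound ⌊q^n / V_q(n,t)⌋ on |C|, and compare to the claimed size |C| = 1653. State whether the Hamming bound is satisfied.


V_q(n, t) = 11485, q^n = 48828125, Hamming bound = 4251, |C| = 1653 ≤ bound (satisfied).

Step 1: Compute V_q(n, t) = Σ_{j=0}^3 C(n, j) (q−1)^j.
  j = 0: C(11,0)·(4)^0 = 1·1 = 1.
  j = 1: C(11,1)·(4)^1 = 11·4 = 44.
  j = 2: C(11,2)·(4)^2 = 55·16 = 880.
  j = 3: C(11,3)·(4)^3 = 165·64 = 10560.
  V_q(n, t) = 1 + 44 + 880 + 10560 = 11485.
Step 2: q^n = 5^11 = 48828125.
Step 3: Hamming bound ⌊q^n / V_q(n,t)⌋ = ⌊48828125/11485⌋ = 4251.
Step 4: Compare |C| = 1653 to 4251: satisfied.
The claimed |C| lies below the Hamming bound.


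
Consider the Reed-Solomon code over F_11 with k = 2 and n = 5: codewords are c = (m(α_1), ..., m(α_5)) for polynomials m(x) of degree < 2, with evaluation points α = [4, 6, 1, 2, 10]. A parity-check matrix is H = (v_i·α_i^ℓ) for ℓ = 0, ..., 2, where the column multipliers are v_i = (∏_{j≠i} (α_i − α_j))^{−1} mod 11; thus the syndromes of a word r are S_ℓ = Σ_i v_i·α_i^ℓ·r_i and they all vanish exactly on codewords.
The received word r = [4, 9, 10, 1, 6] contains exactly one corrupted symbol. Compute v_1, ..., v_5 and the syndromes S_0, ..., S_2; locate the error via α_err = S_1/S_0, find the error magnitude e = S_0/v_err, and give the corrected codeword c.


S = (9, 3, 1), error at position 1, error magnitude e = 10, c = [5, 9, 10, 1, 6].

Step 1: column multipliers v_i = (∏_{j≠i}(α_i − α_j))^{−1} mod 11.
  i = 1 (α = 4): (4−6)(4−1)(4−2)(4−10) = (−2)·3·2·(−6) = 72 ≡ 6, so v_1 = 6^{−1} = 2 (mod 11).
  i = 2 (α = 6): (6−4)(6−1)(6−2)(6−10) = 2·5·4·(−4) = −160 ≡ 5, so v_2 = 5^{−1} = 9 (mod 11).
  i = 3 (α = 1): (1−4)(1−6)(1−2)(1−10) = (−3)·(−5)·(−1)·(−9) = 135 ≡ 3, so v_3 = 3^{−1} = 4 (mod 11).
  i = 4 (α = 2): (2−4)(2−6)(2−1)(2−10) = (−2)·(−4)·1·(−8) = −64 ≡ 2, so v_4 = 2^{−1} = 6 (mod 11).
  i = 5 (α = 10): (10−4)(10−6)(10−1)(10−2) = 6·4·9·8 = 1728 ≡ 1, so v_5 = 1^{−1} = 1 (mod 11).
  v = [2, 9, 4, 6, 1].
Step 2: syndromes of r = [4, 9, 10, 1, 6] (all sums mod 11).
  S_0 = Σ v_i r_i = 2·4 + 9·9 + 4·10 + 6·1 + 1·6 = 141 ≡ 9.
  S_1 = Σ v_i α_i r_i = 2·4·4 + 9·6·9 + 4·1·10 + 6·2·1 + 1·10·6 = 630 ≡ 3.
  α_i^2 mod 11 = [5, 3, 1, 4, 1].
  S_2 = Σ v_i α_i^2 r_i = 2·5·4 + 9·3·9 + 4·1·10 + 6·4·1 + 1·1·6 = 353 ≡ 1.
  S = (9, 3, 1) ≠ 0, so r is not a codeword (an error is present).
Step 3: locate the error. For a single error e at position i, S_ℓ = v_i·e·α_i^ℓ, so α_err = S_1/S_0.
  S_0^{−1} = 9^{−1} = 5 (mod 11), so α_err = 3·5 = 15 ≡ 4 = α_1. Error position i = 1.
  Consistency check: S_2/S_1 = 1·4 = 4 ≡ 4 = α_err ✓ (single-error assumption holds).
Step 4: error magnitude e = S_0/v_1 = S_0·∏_{j≠1}(α_1 − α_j) = 9·6 = 54 ≡ 10 (mod 11).
Step 5: correct position 1: c_1 = r_1 − e = 4 − 10 ≡ 5 (mod 11). Hence c = [5, 9, 10, 1, 6].
  Check: interpolating c through the α_i gives m(x) = 8 + 2·x (degree < 2) with m(α_i) = c_i for every i, so c is indeed a codeword.


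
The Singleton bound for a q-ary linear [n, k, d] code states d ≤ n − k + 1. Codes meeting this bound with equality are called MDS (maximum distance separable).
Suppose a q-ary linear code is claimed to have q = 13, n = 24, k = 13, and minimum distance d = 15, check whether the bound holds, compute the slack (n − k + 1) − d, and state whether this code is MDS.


Singleton RHS = n − k + 1 = 12, slack = -3, bound violated (no such code; not MDS).

Singleton bound: d ≤ n − k + 1.
Here n = 24, k = 13, so n − k + 1 = 12.
Given d = 15, check d ≤ 12: NO.
Slack = (n − k + 1) − d = -3.
The slack is negative: d = 15 exceeds n − k + 1 = 12 by 3, so the Singleton bound is violated and no linear [24, 13, 15]_13 code can exist. In particular it is not MDS (MDS requires d = n − k + 1 exactly).
Description: the claimed parameters are [24, 13, 15]_13; such a code would be impossible (violates the Singleton bound).


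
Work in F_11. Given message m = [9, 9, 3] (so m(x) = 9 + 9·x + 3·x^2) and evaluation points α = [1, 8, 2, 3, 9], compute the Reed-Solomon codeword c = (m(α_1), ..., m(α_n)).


c = [10, 9, 6, 8, 3]

Message polynomial: m(x) = 9 + 9·x + 3·x^2 (mod 11).
For each evaluation point α_i, compute m(α_i) mod 11:
  α_1 = 1: Horner steps 3 → 1 → 10, so m(1) = 10.
  α_2 = 8: Horner steps 3 → 0 → 9, so m(8) = 9.
  α_3 = 2: Horner steps 3 → 4 → 6, so m(2) = 6.
  α_4 = 3: Horner steps 3 → 7 → 8, so m(3) = 8.
  α_5 = 9: Horner steps 3 → 3 → 3, so m(9) = 3.
Codeword c = [10, 9, 6, 8, 3] ∈ F_11^5.


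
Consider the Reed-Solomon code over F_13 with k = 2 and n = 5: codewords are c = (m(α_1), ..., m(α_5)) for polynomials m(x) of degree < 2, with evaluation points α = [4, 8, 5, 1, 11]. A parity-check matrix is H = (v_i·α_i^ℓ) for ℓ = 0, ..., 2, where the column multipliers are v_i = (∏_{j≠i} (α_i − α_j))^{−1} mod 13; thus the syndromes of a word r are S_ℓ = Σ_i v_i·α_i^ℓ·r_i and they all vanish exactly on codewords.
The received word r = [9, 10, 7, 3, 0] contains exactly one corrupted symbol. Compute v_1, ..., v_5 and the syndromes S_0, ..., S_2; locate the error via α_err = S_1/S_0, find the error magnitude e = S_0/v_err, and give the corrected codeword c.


S = (6, 11, 5), error at position 1, error magnitude e = 3, c = [6, 10, 7, 3, 0].

Step 1: column multipliers v_i = (∏_{j≠i}(α_i − α_j))^{−1} mod 13.
  i = 1 (α = 4): (4−8)(4−5)(4−1)(4−11) = (−4)·(−1)·3·(−7) = −84 ≡ 7, so v_1 = 7^{−1} = 2 (mod 13).
  i = 2 (α = 8): (8−4)(8−5)(8−1)(8−11) = 4·3·7·(−3) = −252 ≡ 8, so v_2 = 8^{−1} = 5 (mod 13).
  i = 3 (α = 5): (5−4)(5−8)(5−1)(5−11) = 1·(−3)·4·(−6) = 72 ≡ 7, so v_3 = 7^{−1} = 2 (mod 13).
  i = 4 (α = 1): (1−4)(1−8)(1−5)(1−11) = (−3)·(−7)·(−4)·(−10) = 840 ≡ 8, so v_4 = 8^{−1} = 5 (mod 13).
  i = 5 (α = 11): (11−4)(11−8)(11−5)(11−1) = 7·3·6·10 = 1260 ≡ 12, so v_5 = 12^{−1} = 12 (mod 13).
  v = [2, 5, 2, 5, 12].
Step 2: syndromes of r = [9, 10, 7, 3, 0] (all sums mod 13).
  S_0 = Σ v_i r_i = 2·9 + 5·10 + 2·7 + 5·3 + 12·0 = 97 ≡ 6.
  S_1 = Σ v_i α_i r_i = 2·4·9 + 5·8·10 + 2·5·7 + 5·1·3 + 12·11·0 = 557 ≡ 11.
  α_i^2 mod 13 = [3, 12, 12, 1, 4].
  S_2 = Σ v_i α_i^2 r_i = 2·3·9 + 5·12·10 + 2·12·7 + 5·1·3 + 12·4·0 = 837 ≡ 5.
  S = (6, 11, 5) ≠ 0, so r is not a codeword (an error is present).
Step 3: locate the error. For a single error e at position i, S_ℓ = v_i·e·α_i^ℓ, so α_err = S_1/S_0.
  S_0^{−1} = 6^{−1} = 11 (mod 13), so α_err = 11·11 = 121 ≡ 4 = α_1. Error position i = 1.
  Consistency check: S_2/S_1 = 5·6 = 30 ≡ 4 = α_err ✓ (single-error assumption holds).
Step 4: error magnitude e = S_0/v_1 = S_0·∏_{j≠1}(α_1 − α_j) = 6·7 = 42 ≡ 3 (mod 13).
Step 5: correct position 1: c_1 = r_1 − e = 9 − 3 ≡ 6 (mod 13). Hence c = [6, 10, 7, 3, 0].
  Check: interpolating c through the α_i gives m(x) = 2 + 1·x (degree < 2) with m(α_i) = c_i for every i, so c is indeed a codeword.


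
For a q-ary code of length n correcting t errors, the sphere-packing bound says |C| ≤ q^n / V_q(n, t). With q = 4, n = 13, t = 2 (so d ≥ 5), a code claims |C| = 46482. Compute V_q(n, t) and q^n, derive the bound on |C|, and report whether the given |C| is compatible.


V_q(n, t) = 742, q^n = 67108864, Hamming bound = 90443, |C| = 46482 ≤ bound (satisfied).

Step 1: Compute V_q(n, t) = Σ_{j=0}^2 C(n, j) (q−1)^j.
  j = 0: C(13,0)·(3)^0 = 1·1 = 1.
  j = 1: C(13,1)·(3)^1 = 13·3 = 39.
  j = 2: C(13,2)·(3)^2 = 78·9 = 702.
  V_q(n, t) = 1 + 39 + 702 = 742.
Step 2: q^n = 4^13 = 67108864.
Step 3: Hamming bound ⌊q^n / V_q(n,t)⌋ = ⌊67108864/742⌋ = 90443.
Step 4: Compare |C| = 46482 to 90443: satisfied.
The claimed |C| lies below the Hamming bound.


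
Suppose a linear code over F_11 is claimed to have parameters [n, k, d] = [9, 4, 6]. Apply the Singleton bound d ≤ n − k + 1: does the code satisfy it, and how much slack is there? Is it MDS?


Singleton RHS = n − k + 1 = 6, slack = 0, bound satisfied, MDS.

Singleton bound: d ≤ n − k + 1.
Here n = 9, k = 4, so n − k + 1 = 6.
Given d = 6, check d ≤ 6: YES.
Slack = (n − k + 1) − d = 0.
The code is MDS (slack = 0).
Description: the claimed parameters are [9, 4, 6]_11; such a code would be MDS (meets Singleton bound).


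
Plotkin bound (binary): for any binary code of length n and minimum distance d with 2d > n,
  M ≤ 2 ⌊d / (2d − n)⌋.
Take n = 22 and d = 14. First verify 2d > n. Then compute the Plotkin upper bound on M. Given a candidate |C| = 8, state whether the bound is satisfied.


Plotkin bound M ≤ 4; given |C| = 8 > bound (violated).

Check applicability: 2d = 28, n = 22.
2d − n = 6 > 0, so Plotkin applies.
Compute d/(2d−n) = 14/6 ≈ 2.3333.
⌊d/(2d−n)⌋ = 2.
Plotkin bound: M ≤ 2·2 = 4.
Given |C| = 8, check: VIOLATED.
This |C| is above the Plotkin bound, so no binary code with n = 22, d = 14 and 8 codewords exists.


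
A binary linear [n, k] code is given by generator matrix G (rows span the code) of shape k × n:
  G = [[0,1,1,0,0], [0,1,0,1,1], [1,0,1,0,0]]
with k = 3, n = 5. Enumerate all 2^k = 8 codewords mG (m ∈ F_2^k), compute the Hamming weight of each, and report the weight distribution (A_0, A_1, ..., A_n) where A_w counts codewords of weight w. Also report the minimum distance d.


Weight distribution: A_0 = 1, A_2 = 3, A_3 = 3, A_5 = 1. Minimum distance d = 2.

Enumerate all 2^3 = 8 messages m ∈ F_2^3.
For each, compute codeword c = mG in F_2^5, then tally its weight.
  m = 000 → c = 00000, weight = 0.
  m = 100 → c = 01100, weight = 2.
  m = 010 → c = 01011, weight = 3.
  m = 110 → c = 00111, weight = 3.
  m = 001 → c = 10100, weight = 2.
  m = 101 → c = 11000, weight = 2.
  m = 011 → c = 11111, weight = 5.
  m = 111 → c = 10011, weight = 3.
Tally weights:
  weight 0: 1 codewords.
  weight 2: 3 codewords.
  weight 3: 3 codewords.
  weight 5: 1 codewords.
Minimum distance d = smallest w > 0 with A_w > 0 = 2.
Sanity: Σ A_w = 8 = 2^3 = 8 ✓.


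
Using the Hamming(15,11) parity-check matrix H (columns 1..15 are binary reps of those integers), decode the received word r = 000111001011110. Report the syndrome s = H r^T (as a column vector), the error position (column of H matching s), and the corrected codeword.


s = (1, 0, 1, 0)^T, error position = 10, corrected codeword c = 000111001111110

Compute s = H r^T mod 2 one row at a time:
  s_1 = 0 + 1 + 0 + 1 + 1 + 1 + 1 + 0 = 5 ≡ 1 (mod 2).
  s_2 = 1 + 1 + 1 + 0 + 1 + 1 + 1 + 0 = 6 ≡ 0 (mod 2).
  s_3 = 0 + 0 + 1 + 0 + 0 + 1 + 1 + 0 = 3 ≡ 1 (mod 2).
  s_4 = 0 + 0 + 1 + 0 + 1 + 1 + 1 + 0 = 4 ≡ 0 (mod 2).
s = (1, 0, 1, 0)^T — this equals column 10 of H (binary 1010), so error is at position 10.
Correct: flip bit 10 of r = 000111001011110 to get c = 000111001111110.


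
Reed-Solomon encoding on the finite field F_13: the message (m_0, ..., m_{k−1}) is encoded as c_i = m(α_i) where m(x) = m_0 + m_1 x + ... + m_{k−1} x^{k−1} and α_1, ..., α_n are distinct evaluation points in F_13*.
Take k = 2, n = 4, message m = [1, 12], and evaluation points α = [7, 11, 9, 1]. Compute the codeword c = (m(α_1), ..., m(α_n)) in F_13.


c = [7, 3, 5, 0]

Message polynomial: m(x) = 1 + 12·x (mod 13).
For each evaluation point α_i, compute m(α_i) mod 13:
  α_1 = 7: Horner steps 12 → 7, so m(7) = 7.
  α_2 = 11: Horner steps 12 → 3, so m(11) = 3.
  α_3 = 9: Horner steps 12 → 5, so m(9) = 5.
  α_4 = 1: Horner steps 12 → 0, so m(1) = 0.
Codeword c = [7, 3, 5, 0] ∈ F_13^4.


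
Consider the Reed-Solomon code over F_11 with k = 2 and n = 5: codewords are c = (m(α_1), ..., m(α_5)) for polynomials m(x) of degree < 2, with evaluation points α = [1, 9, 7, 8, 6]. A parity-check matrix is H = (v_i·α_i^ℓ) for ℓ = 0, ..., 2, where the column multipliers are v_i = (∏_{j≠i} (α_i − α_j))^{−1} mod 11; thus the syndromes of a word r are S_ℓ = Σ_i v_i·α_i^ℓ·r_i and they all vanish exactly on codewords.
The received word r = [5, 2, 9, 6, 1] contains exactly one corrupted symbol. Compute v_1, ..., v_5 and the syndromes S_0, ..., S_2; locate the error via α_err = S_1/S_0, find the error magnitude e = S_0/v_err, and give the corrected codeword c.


S = (8, 6, 10), error at position 2, error magnitude e = 10, c = [5, 3, 9, 6, 1].

Step 1: column multipliers v_i = (∏_{j≠i}(α_i − α_j))^{−1} mod 11.
  i = 1 (α = 1): (1−9)(1−7)(1−8)(1−6) = (−8)·(−6)·(−7)·(−5) = 1680 ≡ 8, so v_1 = 8^{−1} = 7 (mod 11).
  i = 2 (α = 9): (9−1)(9−7)(9−8)(9−6) = 8·2·1·3 = 48 ≡ 4, so v_2 = 4^{−1} = 3 (mod 11).
  i = 3 (α = 7): (7−1)(7−9)(7−8)(7−6) = 6·(−2)·(−1)·1 = 12 ≡ 1, so v_3 = 1^{−1} = 1 (mod 11).
  i = 4 (α = 8): (8−1)(8−9)(8−7)(8−6) = 7·(−1)·1·2 = −14 ≡ 8, so v_4 = 8^{−1} = 7 (mod 11).
  i = 5 (α = 6): (6−1)(6−9)(6−7)(6−8) = 5·(−3)·(−1)·(−2) = −30 ≡ 3, so v_5 = 3^{−1} = 4 (mod 11).
  v = [7, 3, 1, 7, 4].
Step 2: syndromes of r = [5, 2, 9, 6, 1] (all sums mod 11).
  S_0 = Σ v_i r_i = 7·5 + 3·2 + 1·9 + 7·6 + 4·1 = 96 ≡ 8.
  S_1 = Σ v_i α_i r_i = 7·1·5 + 3·9·2 + 1·7·9 + 7·8·6 + 4·6·1 = 512 ≡ 6.
  α_i^2 mod 11 = [1, 4, 5, 9, 3].
  S_2 = Σ v_i α_i^2 r_i = 7·1·5 + 3·4·2 + 1·5·9 + 7·9·6 + 4·3·1 = 494 ≡ 10.
  S = (8, 6, 10) ≠ 0, so r is not a codeword (an error is present).
Step 3: locate the error. For a single error e at position i, S_ℓ = v_i·e·α_i^ℓ, so α_err = S_1/S_0.
  S_0^{−1} = 8^{−1} = 7 (mod 11), so α_err = 6·7 = 42 ≡ 9 = α_2. Error position i = 2.
  Consistency check: S_2/S_1 = 10·2 = 20 ≡ 9 = α_err ✓ (single-error assumption holds).
Step 4: error magnitude e = S_0/v_2 = S_0·∏_{j≠2}(α_2 − α_j) = 8·4 = 32 ≡ 10 (mod 11).
Step 5: correct position 2: c_2 = r_2 − e = 2 − 10 ≡ 3 (mod 11). Hence c = [5, 3, 9, 6, 1].
  Check: interpolating c through the α_i gives m(x) = 8 + 8·x (degree < 2) with m(α_i) = c_i for every i, so c is indeed a codeword.


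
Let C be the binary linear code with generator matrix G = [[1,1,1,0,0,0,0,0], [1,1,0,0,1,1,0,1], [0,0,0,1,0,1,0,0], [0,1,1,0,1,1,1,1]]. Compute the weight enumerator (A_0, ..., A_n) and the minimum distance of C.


Weight distribution: A_0 = 1, A_2 = 2, A_3 = 2, A_4 = 3, A_5 = 6, A_6 = 2. Minimum distance d = 2.

Enumerate all 2^4 = 16 messages m ∈ F_2^4.
For each, compute codeword c = mG in F_2^8, then tally its weight.
  m = 0000 → c = 00000000, weight = 0.
  m = 1000 → c = 11100000, weight = 3.
  m = 0100 → c = 11001101, weight = 5.
  m = 1100 → c = 00101101, weight = 4.
  m = 0010 → c = 00010100, weight = 2.
  m = 1010 → c = 11110100, weight = 5.
  m = 0110 → c = 11011001, weight = 5.
  m = 1110 → c = 00111001, weight = 4.
  m = 0001 → c = 01101111, weight = 6.
  m = 1001 → c = 10001111, weight = 5.
  m = 0101 → c = 10100010, weight = 3.
  m = 1101 → c = 01000010, weight = 2.
  m = 0011 → c = 01111011, weight = 6.
  m = 1011 → c = 10011011, weight = 5.
  m = 0111 → c = 10110110, weight = 5.
  m = 1111 → c = 01010110, weight = 4.
Tally weights:
  weight 0: 1 codewords.
  weight 2: 2 codewords.
  weight 3: 2 codewords.
  weight 4: 3 codewords.
  weight 5: 6 codewords.
  weight 6: 2 codewords.
Minimum distance d = smallest w > 0 with A_w > 0 = 2.
Sanity: Σ A_w = 16 = 2^4 = 16 ✓.


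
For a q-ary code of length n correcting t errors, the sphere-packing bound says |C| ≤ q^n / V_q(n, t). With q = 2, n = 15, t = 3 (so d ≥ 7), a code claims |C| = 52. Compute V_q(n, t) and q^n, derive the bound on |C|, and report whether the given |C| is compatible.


V_q(n, t) = 576, q^n = 32768, Hamming bound = 56, |C| = 52 ≤ bound (satisfied).

Step 1: Compute V_q(n, t) = Σ_{j=0}^3 C(n, j) (q−1)^j.
  j = 0: C(15,0)·(1)^0 = 1·1 = 1.
  j = 1: C(15,1)·(1)^1 = 15·1 = 15.
  j = 2: C(15,2)·(1)^2 = 105·1 = 105.
  j = 3: C(15,3)·(1)^3 = 455·1 = 455.
  V_q(n, t) = 1 + 15 + 105 + 455 = 576.
Step 2: q^n = 2^15 = 32768.
Step 3: Hamming bound ⌊q^n / V_q(n,t)⌋ = ⌊32768/576⌋ = 56.
Step 4: Compare |C| = 52 to 56: satisfied.
The claimed |C| lies below the Hamming bound.


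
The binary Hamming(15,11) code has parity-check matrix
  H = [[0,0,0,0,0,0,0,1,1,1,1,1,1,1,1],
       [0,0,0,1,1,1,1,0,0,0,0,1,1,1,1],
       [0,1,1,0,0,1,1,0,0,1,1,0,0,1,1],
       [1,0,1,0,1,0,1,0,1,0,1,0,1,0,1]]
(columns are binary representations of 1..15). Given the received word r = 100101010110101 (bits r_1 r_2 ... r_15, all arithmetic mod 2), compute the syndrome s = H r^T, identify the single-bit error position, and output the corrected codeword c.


s = (1, 0, 0, 0)^T, error position = 8, corrected codeword c = 100101000110101

Compute s = H r^T mod 2 one row at a time:
  s_1 = 1 + 0 + 1 + 1 + 0 + 1 + 0 + 1 = 5 ≡ 1 (mod 2).
  s_2 = 1 + 0 + 1 + 0 + 0 + 1 + 0 + 1 = 4 ≡ 0 (mod 2).
  s_3 = 0 + 0 + 1 + 0 + 1 + 1 + 0 + 1 = 4 ≡ 0 (mod 2).
  s_4 = 1 + 0 + 0 + 0 + 0 + 1 + 1 + 1 = 4 ≡ 0 (mod 2).
s = (1, 0, 0, 0)^T — this equals column 8 of H (binary 1000), so error is at position 8.
Correct: flip bit 8 of r = 100101010110101 to get c = 100101000110101.


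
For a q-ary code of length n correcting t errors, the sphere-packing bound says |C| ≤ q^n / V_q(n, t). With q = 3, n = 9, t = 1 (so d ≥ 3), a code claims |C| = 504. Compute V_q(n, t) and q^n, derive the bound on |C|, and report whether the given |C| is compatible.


V_q(n, t) = 19, q^n = 19683, Hamming bound = 1035, |C| = 504 ≤ bound (satisfied).

Step 1: Compute V_q(n, t) = Σ_{j=0}^1 C(n, j) (q−1)^j.
  j = 0: C(9,0)·(2)^0 = 1·1 = 1.
  j = 1: C(9,1)·(2)^1 = 9·2 = 18.
  V_q(n, t) = 1 + 18 = 19.
Step 2: q^n = 3^9 = 19683.
Step 3: Hamming bound ⌊q^n / V_q(n,t)⌋ = ⌊19683/19⌋ = 1035.
Step 4: Compare |C| = 504 to 1035: satisfied.
The claimed |C| lies below the Hamming bound.


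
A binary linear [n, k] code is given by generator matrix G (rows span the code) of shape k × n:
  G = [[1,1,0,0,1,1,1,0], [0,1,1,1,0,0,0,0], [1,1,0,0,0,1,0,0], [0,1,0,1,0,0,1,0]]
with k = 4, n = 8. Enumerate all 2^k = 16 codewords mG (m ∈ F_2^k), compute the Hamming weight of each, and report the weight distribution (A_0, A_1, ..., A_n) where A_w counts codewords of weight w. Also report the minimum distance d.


Weight distribution: A_0 = 1, A_2 = 3, A_3 = 4, A_4 = 3, A_5 = 4, A_6 = 1. Minimum distance d = 2.

Enumerate all 2^4 = 16 messages m ∈ F_2^4.
For each, compute codeword c = mG in F_2^8, then tally its weight.
  m = 0000 → c = 00000000, weight = 0.
  m = 1000 → c = 11001110, weight = 5.
  m = 0100 → c = 01110000, weight = 3.
  m = 1100 → c = 10111110, weight = 6.
  m = 0010 → c = 11000100, weight = 3.
  m = 1010 → c = 00001010, weight = 2.
  m = 0110 → c = 10110100, weight = 4.
  m = 1110 → c = 01111010, weight = 5.
  m = 0001 → c = 01010010, weight = 3.
  m = 1001 → c = 10011100, weight = 4.
  m = 0101 → c = 00100010, weight = 2.
  m = 1101 → c = 11101100, weight = 5.
  m = 0011 → c = 10010110, weight = 4.
  m = 1011 → c = 01011000, weight = 3.
  m = 0111 → c = 11100110, weight = 5.
  m = 1111 → c = 00101000, weight = 2.
Tally weights:
  weight 0: 1 codewords.
  weight 2: 3 codewords.
  weight 3: 4 codewords.
  weight 4: 3 codewords.
  weight 5: 4 codewords.
  weight 6: 1 codewords.
Minimum distance d = smallest w > 0 with A_w > 0 = 2.
Sanity: Σ A_w = 16 = 2^4 = 16 ✓.


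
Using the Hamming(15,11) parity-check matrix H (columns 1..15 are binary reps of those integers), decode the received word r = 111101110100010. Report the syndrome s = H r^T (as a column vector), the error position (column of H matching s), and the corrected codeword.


s = (1, 0, 0, 1)^T, error position = 9, corrected codeword c = 111101111100010

Compute s = H r^T mod 2 one row at a time:
  s_1 = 1 + 0 + 1 + 0 + 0 + 0 + 1 + 0 = 3 ≡ 1 (mod 2).
  s_2 = 1 + 0 + 1 + 1 + 0 + 0 + 1 + 0 = 4 ≡ 0 (mod 2).
  s_3 = 1 + 1 + 1 + 1 + 1 + 0 + 1 + 0 = 6 ≡ 0 (mod 2).
  s_4 = 1 + 1 + 0 + 1 + 0 + 0 + 0 + 0 = 3 ≡ 1 (mod 2).
s = (1, 0, 0, 1)^T — this equals column 9 of H (binary 1001), so error is at position 9.
Correct: flip bit 9 of r = 111101110100010 to get c = 111101111100010.


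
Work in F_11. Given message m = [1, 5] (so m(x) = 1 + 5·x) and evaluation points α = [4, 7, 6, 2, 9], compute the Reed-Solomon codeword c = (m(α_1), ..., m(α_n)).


c = [10, 3, 9, 0, 2]

Message polynomial: m(x) = 1 + 5·x (mod 11).
For each evaluation point α_i, compute m(α_i) mod 11:
  α_1 = 4: Horner steps 5 → 10, so m(4) = 10.
  α_2 = 7: Horner steps 5 → 3, so m(7) = 3.
  α_3 = 6: Horner steps 5 → 9, so m(6) = 9.
  α_4 = 2: Horner steps 5 → 0, so m(2) = 0.
  α_5 = 9: Horner steps 5 → 2, so m(9) = 2.
Codeword c = [10, 3, 9, 0, 2] ∈ F_11^5.


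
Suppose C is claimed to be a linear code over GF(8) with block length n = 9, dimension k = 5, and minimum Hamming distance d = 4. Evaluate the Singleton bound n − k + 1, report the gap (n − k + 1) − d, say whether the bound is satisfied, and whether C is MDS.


Singleton RHS = n − k + 1 = 5, slack = 1, bound satisfied, not MDS.

Singleton bound: d ≤ n − k + 1.
Here n = 9, k = 5, so n − k + 1 = 5.
Given d = 4, check d ≤ 5: YES.
Slack = (n − k + 1) − d = 1.
The code is NOT MDS (slack = 1 > 0).
Description: the claimed parameters are [9, 5, 4]_8; such a code would be non-MDS.


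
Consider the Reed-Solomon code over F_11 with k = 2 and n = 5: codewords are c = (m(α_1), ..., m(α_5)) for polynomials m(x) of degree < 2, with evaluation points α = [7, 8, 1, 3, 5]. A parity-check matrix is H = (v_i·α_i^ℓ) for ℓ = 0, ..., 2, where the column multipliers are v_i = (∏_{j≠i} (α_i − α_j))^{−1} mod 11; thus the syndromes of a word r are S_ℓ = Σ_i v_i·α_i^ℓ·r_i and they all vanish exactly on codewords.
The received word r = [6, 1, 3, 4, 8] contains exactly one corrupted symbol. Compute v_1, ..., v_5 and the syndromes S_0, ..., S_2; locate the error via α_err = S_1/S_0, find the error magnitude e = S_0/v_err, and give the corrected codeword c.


S = (9, 1, 5), error at position 5, error magnitude e = 3, c = [6, 1, 3, 4, 5].

Step 1: column multipliers v_i = (∏_{j≠i}(α_i − α_j))^{−1} mod 11.
  i = 1 (α = 7): (7−8)(7−1)(7−3)(7−5) = (−1)·6·4·2 = −48 ≡ 7, so v_1 = 7^{−1} = 8 (mod 11).
  i = 2 (α = 8): (8−7)(8−1)(8−3)(8−5) = 1·7·5·3 = 105 ≡ 6, so v_2 = 6^{−1} = 2 (mod 11).
  i = 3 (α = 1): (1−7)(1−8)(1−3)(1−5) = (−6)·(−7)·(−2)·(−4) = 336 ≡ 6, so v_3 = 6^{−1} = 2 (mod 11).
  i = 4 (α = 3): (3−7)(3−8)(3−1)(3−5) = (−4)·(−5)·2·(−2) = −80 ≡ 8, so v_4 = 8^{−1} = 7 (mod 11).
  i = 5 (α = 5): (5−7)(5−8)(5−1)(5−3) = (−2)·(−3)·4·2 = 48 ≡ 4, so v_5 = 4^{−1} = 3 (mod 11).
  v = [8, 2, 2, 7, 3].
Step 2: syndromes of r = [6, 1, 3, 4, 8] (all sums mod 11).
  S_0 = Σ v_i r_i = 8·6 + 2·1 + 2·3 + 7·4 + 3·8 = 108 ≡ 9.
  S_1 = Σ v_i α_i r_i = 8·7·6 + 2·8·1 + 2·1·3 + 7·3·4 + 3·5·8 = 562 ≡ 1.
  α_i^2 mod 11 = [5, 9, 1, 9, 3].
  S_2 = Σ v_i α_i^2 r_i = 8·5·6 + 2·9·1 + 2·1·3 + 7·9·4 + 3·3·8 = 588 ≡ 5.
  S = (9, 1, 5) ≠ 0, so r is not a codeword (an error is present).
Step 3: locate the error. For a single error e at position i, S_ℓ = v_i·e·α_i^ℓ, so α_err = S_1/S_0.
  S_0^{−1} = 9^{−1} = 5 (mod 11), so α_err = 1·5 = 5 ≡ 5 = α_5. Error position i = 5.
  Consistency check: S_2/S_1 = 5·1 = 5 ≡ 5 = α_err ✓ (single-error assumption holds).
Step 4: error magnitude e = S_0/v_5 = S_0·∏_{j≠5}(α_5 − α_j) = 9·4 = 36 ≡ 3 (mod 11).
Step 5: correct position 5: c_5 = r_5 − e = 8 − 3 ≡ 5 (mod 11). Hence c = [6, 1, 3, 4, 5].
  Check: interpolating c through the α_i gives m(x) = 8 + 6·x (degree < 2) with m(α_i) = c_i for every i, so c is indeed a codeword.


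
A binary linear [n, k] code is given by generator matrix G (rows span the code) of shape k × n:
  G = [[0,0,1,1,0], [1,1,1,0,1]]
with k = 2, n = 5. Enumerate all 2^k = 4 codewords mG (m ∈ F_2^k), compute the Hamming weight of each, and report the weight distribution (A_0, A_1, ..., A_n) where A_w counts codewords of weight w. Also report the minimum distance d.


Weight distribution: A_0 = 1, A_2 = 1, A_4 = 2. Minimum distance d = 2.

Enumerate all 2^2 = 4 messages m ∈ F_2^2.
For each, compute codeword c = mG in F_2^5, then tally its weight.
  m = 00 → c = 00000, weight = 0.
  m = 10 → c = 00110, weight = 2.
  m = 01 → c = 11101, weight = 4.
  m = 11 → c = 11011, weight = 4.
Tally weights:
  weight 0: 1 codewords.
  weight 2: 1 codewords.
  weight 4: 2 codewords.
Minimum distance d = smallest w > 0 with A_w > 0 = 2.
Sanity: Σ A_w = 4 = 2^2 = 4 ✓.
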